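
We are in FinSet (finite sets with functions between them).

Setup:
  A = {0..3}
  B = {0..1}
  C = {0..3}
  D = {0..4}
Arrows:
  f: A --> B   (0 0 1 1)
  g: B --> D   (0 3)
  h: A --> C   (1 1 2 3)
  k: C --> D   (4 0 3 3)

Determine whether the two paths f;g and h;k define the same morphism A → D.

Path 1 = f;g:
  0 f-->0 g-->0
  1 f-->0 g-->0
  2 f-->1 g-->3
  3 f-->1 g-->3
  ⟦path⟧₁ = (0 0 3 3)
Path 2 = h;k:
  0 h-->1 k-->0
  1 h-->1 k-->0
  2 h-->2 k-->3
  3 h-->3 k-->3
  ⟦path⟧₂ = (0 0 3 3)
Equal? same morphism ✓

Answer: COMMUTES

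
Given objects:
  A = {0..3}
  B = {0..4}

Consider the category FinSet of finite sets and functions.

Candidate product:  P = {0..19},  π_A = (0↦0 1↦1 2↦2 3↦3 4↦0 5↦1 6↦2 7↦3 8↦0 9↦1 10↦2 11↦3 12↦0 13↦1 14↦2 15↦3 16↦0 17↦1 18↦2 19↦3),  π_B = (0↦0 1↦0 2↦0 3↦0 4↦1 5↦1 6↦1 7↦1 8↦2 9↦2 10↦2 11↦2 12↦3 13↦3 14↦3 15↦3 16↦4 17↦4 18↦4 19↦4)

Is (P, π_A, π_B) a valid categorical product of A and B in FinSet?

|A|·|B| = 4·5 = 20;  |P| = 20
Check the pairing map k ↦ (π_A(k), π_B(k)):
  0 ↦ (0,0)
  1 ↦ (1,0)
  2 ↦ (2,0)
  3 ↦ (3,0)
  4 ↦ (0,1)
  5 ↦ (1,1)
  6 ↦ (2,1)
  7 ↦ (3,1)
  8 ↦ (0,2)
  9 ↦ (1,2)
  10 ↦ (2,2)
  11 ↦ (3,2)
  12 ↦ (0,3)
  13 ↦ (1,3)
  14 ↦ (2,3)
  15 ↦ (3,3)
  16 ↦ (0,4)
  17 ↦ (1,4)
  18 ↦ (2,4)
  19 ↦ (3,4)
distinct pairs in image: 20 / 20 needed
  → bijection onto A×B; projections well-typed.

Answer: VALID PRODUCT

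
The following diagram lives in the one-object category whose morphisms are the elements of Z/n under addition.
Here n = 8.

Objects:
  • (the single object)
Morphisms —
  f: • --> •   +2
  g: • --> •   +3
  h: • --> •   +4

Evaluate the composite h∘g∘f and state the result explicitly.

  0 +2≡2 +3≡5 +4≡1  (mod 8)
result: +1

Answer: +1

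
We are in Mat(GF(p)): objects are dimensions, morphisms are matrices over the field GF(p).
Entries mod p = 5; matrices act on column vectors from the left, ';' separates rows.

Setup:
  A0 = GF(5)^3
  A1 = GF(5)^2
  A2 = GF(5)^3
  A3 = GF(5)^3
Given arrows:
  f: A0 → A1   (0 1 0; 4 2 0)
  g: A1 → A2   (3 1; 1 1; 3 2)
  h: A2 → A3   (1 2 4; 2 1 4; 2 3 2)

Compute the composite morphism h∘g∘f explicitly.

Answer: (4 4 0; 4 1 0; 1 3 0)

Trace:
  e0=[1,0,0] f→[0,4] g→[4,4,3] h→[4,4,1]
  e1=[0,1,0] f→[1,2] g→[0,3,2] h→[4,1,3]
  e2=[0,0,1] f→[0,0] g→[0,0,0] h→[0,0,0]
composite: (4 4 0; 4 1 0; 1 3 0)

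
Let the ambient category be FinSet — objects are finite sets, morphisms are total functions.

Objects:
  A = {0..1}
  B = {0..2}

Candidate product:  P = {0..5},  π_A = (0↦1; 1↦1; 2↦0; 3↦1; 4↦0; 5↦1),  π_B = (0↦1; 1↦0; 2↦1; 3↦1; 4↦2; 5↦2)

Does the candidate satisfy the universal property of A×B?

Answer: NOT A VALID PRODUCT — duplicate pair at indices 3,0

Trace:
|A|·|B| = 2·3 = 6;  |P| = 6
Check the pairing map k ↦ (π_A(k), π_B(k)):
  0 ↦ (1,1)
  1 ↦ (1,0)
  2 ↦ (0,1)
  3 ↦ (1,1)  ✗ repeats pair of k=0
  4 ↦ (0,2)
  5 ↦ (1,2)
distinct pairs in image: 5 / 6 needed
  → (1,1) hit at k=0 and k=3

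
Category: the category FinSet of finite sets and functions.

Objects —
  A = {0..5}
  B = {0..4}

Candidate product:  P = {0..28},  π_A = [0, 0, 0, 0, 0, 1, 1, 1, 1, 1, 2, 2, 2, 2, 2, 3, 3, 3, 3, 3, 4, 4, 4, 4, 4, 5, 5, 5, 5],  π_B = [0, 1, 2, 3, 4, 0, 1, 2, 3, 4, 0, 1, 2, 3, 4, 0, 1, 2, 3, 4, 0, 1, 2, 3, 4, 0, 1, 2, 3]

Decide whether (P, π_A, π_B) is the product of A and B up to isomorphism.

|A|·|B| = 6·5 = 30;  |P| = 29
  → cardinalities differ; no bijection possible.

Answer: NOT A VALID PRODUCT — |P|=29 ≠ |A|·|B|=30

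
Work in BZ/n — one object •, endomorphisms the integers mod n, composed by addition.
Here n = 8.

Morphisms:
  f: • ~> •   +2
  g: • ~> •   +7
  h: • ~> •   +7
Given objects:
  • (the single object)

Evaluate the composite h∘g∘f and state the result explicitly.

  0 +2≡2 +7≡1 +7≡0  (mod 8)
composite: +0

Answer: +0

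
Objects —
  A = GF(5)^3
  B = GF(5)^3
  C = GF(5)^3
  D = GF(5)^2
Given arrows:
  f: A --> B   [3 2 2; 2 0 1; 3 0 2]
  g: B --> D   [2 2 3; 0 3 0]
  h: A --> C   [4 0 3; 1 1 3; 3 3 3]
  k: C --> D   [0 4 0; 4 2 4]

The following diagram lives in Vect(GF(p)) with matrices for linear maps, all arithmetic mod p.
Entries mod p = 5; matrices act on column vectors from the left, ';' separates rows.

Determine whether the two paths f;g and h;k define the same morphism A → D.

Answer: DOES NOT COMMUTE

Work:
Path 1 = f;g:
  e0=⟨1,0,0⟩ f-->⟨3,2,3⟩ g-->⟨4,1⟩
  e1=⟨0,1,0⟩ f-->⟨2,0,0⟩ g-->⟨4,0⟩
  e2=⟨0,0,1⟩ f-->⟨2,1,2⟩ g-->⟨2,3⟩
  composite₁ = [4 4 2; 1 0 3]
Path 2 = h;k:
  e0=⟨1,0,0⟩ h-->⟨4,1,3⟩ k-->⟨4,0⟩
  e1=⟨0,1,0⟩ h-->⟨0,1,3⟩ k-->⟨4,4⟩
  e2=⟨0,0,1⟩ h-->⟨3,3,3⟩ k-->⟨2,0⟩
  composite₂ = [4 4 2; 0 4 0]
Equal? distinct morphisms ✗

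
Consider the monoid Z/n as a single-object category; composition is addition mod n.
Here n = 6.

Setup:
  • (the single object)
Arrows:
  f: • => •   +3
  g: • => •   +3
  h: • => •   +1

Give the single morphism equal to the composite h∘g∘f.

Answer: +1

Derivation:
  0 +3≡3 +3≡0 +1≡1  (mod 6)
⟦path⟧: +1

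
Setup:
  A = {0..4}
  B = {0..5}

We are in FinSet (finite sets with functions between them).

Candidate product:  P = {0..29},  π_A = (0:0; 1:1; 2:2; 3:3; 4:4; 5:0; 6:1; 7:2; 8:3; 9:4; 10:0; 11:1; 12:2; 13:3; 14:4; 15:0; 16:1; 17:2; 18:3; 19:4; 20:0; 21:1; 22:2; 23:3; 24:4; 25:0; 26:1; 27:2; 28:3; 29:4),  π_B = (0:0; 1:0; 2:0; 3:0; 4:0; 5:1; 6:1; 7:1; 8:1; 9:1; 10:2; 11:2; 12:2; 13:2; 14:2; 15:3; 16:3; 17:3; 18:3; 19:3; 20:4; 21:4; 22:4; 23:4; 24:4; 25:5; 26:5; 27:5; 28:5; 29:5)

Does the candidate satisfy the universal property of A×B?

|A|·|B| = 5·6 = 30;  |P| = 30
Check the pairing map k ↦ (π_A(k), π_B(k)):
  0 : (0,0)
  1 : (1,0)
  2 : (2,0)
  3 : (3,0)
  4 : (4,0)
  5 : (0,1)
  6 : (1,1)
  7 : (2,1)
  8 : (3,1)
  9 : (4,1)
  10 : (0,2)
  11 : (1,2)
  12 : (2,2)
  13 : (3,2)
  14 : (4,2)
  15 : (0,3)
  16 : (1,3)
  17 : (2,3)
  18 : (3,3)
  19 : (4,3)
  20 : (0,4)
  21 : (1,4)
  22 : (2,4)
  23 : (3,4)
  24 : (4,4)
  25 : (0,5)
  26 : (1,5)
  27 : (2,5)
  28 : (3,5)
  29 : (4,5)
distinct pairs in image: 30 / 30 needed
  → bijection onto A×B; projections well-typed.

Answer: VALID PRODUCT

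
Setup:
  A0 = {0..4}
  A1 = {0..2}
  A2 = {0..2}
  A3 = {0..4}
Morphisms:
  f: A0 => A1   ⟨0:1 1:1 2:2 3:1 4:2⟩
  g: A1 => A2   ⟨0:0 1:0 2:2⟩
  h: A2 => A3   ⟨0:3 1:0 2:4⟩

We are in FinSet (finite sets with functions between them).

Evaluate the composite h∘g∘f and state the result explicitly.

  0 f=>1 g=>0 h=>3
  1 f=>1 g=>0 h=>3
  2 f=>2 g=>2 h=>4
  3 f=>1 g=>0 h=>3
  4 f=>2 g=>2 h=>4
⟦path⟧: ⟨0:3 1:3 2:4 3:3 4:4⟩

Answer: ⟨0:3 1:3 2:4 3:3 4:4⟩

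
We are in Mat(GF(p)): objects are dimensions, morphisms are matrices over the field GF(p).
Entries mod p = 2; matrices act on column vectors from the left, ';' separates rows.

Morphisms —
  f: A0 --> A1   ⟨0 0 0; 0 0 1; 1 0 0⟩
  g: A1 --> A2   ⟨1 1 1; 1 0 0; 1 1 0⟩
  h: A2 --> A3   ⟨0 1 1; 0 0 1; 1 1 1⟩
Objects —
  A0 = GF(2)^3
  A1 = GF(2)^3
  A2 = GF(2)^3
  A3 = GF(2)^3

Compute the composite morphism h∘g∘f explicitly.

Answer: ⟨0 0 1; 0 0 1; 1 0 0⟩

Derivation:
  e0=(1,0,0) f-->(0,0,1) g-->(1,0,0) h-->(0,0,1)
  e1=(0,1,0) f-->(0,0,0) g-->(0,0,0) h-->(0,0,0)
  e2=(0,0,1) f-->(0,1,0) g-->(1,0,1) h-->(1,1,0)
⟦path⟧: ⟨0 0 1; 0 0 1; 1 0 0⟩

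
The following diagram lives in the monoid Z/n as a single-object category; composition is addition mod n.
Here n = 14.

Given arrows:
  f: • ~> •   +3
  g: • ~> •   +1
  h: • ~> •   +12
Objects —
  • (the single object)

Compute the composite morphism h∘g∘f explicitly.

  0 +3≡3 +1≡4 +12≡2  (mod 14)
composite: +2

Answer: +2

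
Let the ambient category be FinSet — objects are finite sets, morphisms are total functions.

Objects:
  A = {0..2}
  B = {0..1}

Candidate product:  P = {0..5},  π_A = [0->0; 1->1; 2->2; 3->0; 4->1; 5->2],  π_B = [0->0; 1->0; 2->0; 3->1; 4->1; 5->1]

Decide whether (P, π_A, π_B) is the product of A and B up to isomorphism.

|A|·|B| = 3·2 = 6;  |P| = 6
Check the pairing map k ↦ (π_A(k), π_B(k)):
  0 -> (0,0)
  1 -> (1,0)
  2 -> (2,0)
  3 -> (0,1)
  4 -> (1,1)
  5 -> (2,1)
distinct pairs in image: 6 / 6 needed
  → bijection onto A×B; projections well-typed.

Answer: VALID PRODUCT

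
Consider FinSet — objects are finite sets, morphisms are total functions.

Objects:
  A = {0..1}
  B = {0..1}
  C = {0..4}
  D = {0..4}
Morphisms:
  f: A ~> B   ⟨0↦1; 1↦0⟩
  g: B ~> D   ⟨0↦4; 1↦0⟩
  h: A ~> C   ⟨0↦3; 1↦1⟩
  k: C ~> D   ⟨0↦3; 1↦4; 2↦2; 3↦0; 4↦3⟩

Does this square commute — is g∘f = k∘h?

Answer: COMMUTES

Work:
Along f;g (path 1):
  0 f~>1 g~>0
  1 f~>0 g~>4
  composite₁ = ⟨0↦0; 1↦4⟩
Along h;k (path 2):
  0 h~>3 k~>0
  1 h~>1 k~>4
  composite₂ = ⟨0↦0; 1↦4⟩
Equal? YES — commutes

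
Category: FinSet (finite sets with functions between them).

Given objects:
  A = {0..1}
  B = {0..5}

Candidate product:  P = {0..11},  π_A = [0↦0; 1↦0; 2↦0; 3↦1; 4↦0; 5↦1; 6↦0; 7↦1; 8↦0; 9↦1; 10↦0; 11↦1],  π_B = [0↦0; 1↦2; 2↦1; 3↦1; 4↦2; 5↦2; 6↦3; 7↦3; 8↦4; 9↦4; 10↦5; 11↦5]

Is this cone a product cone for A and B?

|A|·|B| = 2·6 = 12;  |P| = 12
Check the pairing map k ↦ (π_A(k), π_B(k)):
  0 ↦ (0,0)
  1 ↦ (0,2)
  2 ↦ (0,1)
  3 ↦ (1,1)
  4 ↦ (0,2)  ✗ repeats pair of k=1
  5 ↦ (1,2)
  6 ↦ (0,3)
  7 ↦ (1,3)
  8 ↦ (0,4)
  9 ↦ (1,4)
  10 ↦ (0,5)
  11 ↦ (1,5)
distinct pairs in image: 11 / 12 needed
  → (0,2) hit at k=1 and k=4

Answer: NOT A VALID PRODUCT — duplicate pair at indices 4,1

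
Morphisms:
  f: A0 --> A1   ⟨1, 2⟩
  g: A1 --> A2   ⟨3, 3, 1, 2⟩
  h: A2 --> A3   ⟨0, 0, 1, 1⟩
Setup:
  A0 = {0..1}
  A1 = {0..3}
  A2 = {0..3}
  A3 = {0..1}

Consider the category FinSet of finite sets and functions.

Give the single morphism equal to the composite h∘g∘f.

Answer: ⟨1, 0⟩

Work:
  0 f-->1 g-->3 h-->1
  1 f-->2 g-->1 h-->0
result: ⟨1, 0⟩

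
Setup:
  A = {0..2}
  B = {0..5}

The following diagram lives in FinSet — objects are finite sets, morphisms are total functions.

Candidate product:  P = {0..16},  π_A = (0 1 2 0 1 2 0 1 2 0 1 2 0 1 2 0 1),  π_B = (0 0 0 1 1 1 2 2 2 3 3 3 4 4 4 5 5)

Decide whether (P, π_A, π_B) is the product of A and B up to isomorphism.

|A|·|B| = 3·6 = 18;  |P| = 17
  → cardinalities differ; no bijection possible.

Answer: NOT A VALID PRODUCT — |P|=17 ≠ |A|·|B|=18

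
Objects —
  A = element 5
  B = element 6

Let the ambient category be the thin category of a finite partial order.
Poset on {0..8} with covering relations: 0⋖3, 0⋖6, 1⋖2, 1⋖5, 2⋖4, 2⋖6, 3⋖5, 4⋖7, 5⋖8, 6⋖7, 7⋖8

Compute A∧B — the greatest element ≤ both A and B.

{x : x<=A ∧ x<=B} = {0,1}  (A=5, B=6)
  maximal lower bounds 0 and 1 are incomparable: neither 0<=1 nor 1<=0
→ no greatest lower bound exists

Answer: NO MEET EXISTS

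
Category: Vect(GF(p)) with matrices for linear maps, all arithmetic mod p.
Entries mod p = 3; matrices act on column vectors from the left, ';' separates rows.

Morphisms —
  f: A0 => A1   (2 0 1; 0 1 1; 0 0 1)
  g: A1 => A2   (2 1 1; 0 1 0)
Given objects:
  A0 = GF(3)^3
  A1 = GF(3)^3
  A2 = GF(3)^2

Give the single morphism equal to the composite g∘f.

  e0=(1,0,0) f=>(2,0,0) g=>(1,0)
  e1=(0,1,0) f=>(0,1,0) g=>(1,1)
  e2=(0,0,1) f=>(1,1,1) g=>(1,1)
composite: (1 1 1; 0 1 1)

Answer: (1 1 1; 0 1 1)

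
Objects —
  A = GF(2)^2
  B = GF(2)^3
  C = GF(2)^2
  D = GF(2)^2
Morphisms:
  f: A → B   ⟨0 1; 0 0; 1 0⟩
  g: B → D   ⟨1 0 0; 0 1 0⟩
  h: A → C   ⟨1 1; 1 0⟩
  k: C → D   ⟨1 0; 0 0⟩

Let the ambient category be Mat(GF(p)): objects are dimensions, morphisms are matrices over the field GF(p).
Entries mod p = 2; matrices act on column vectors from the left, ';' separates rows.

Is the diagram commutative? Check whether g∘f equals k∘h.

Along f;g (path 1):
  e0=(1,0) f→(0,0,1) g→(0,0)
  e1=(0,1) f→(1,0,0) g→(1,0)
  composite₁ = ⟨0 1; 0 0⟩
Along h;k (path 2):
  e0=(1,0) h→(1,1) k→(1,0)
  e1=(0,1) h→(1,0) k→(1,0)
  composite₂ = ⟨1 1; 0 0⟩
Equal? distinct morphisms ✗

Answer: DOES NOT COMMUTE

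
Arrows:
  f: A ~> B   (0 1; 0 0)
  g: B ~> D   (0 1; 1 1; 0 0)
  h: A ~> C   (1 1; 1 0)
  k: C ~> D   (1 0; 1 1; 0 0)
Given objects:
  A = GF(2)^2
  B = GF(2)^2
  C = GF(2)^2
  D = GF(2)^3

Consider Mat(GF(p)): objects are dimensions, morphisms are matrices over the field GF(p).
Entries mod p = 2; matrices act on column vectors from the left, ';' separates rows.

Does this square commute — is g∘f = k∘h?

Along f;g (path 1):
  e0=(1,0) f~>(0,0) g~>(0,0,0)
  e1=(0,1) f~>(1,0) g~>(0,1,0)
  ⟦path⟧₁ = (0 0; 0 1; 0 0)
Along h;k (path 2):
  e0=(1,0) h~>(1,1) k~>(1,0,0)
  e1=(0,1) h~>(1,0) k~>(1,1,0)
  ⟦path⟧₂ = (1 1; 0 1; 0 0)
Equal? NO — does not commute

Answer: DOES NOT COMMUTE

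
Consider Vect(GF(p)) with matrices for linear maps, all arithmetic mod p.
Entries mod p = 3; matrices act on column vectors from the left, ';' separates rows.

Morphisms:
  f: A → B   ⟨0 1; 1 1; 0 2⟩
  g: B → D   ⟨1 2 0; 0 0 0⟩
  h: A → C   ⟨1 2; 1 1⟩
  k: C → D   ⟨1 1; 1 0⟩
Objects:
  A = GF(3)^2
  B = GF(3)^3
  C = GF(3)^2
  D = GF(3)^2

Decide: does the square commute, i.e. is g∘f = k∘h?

Path 1 = f;g:
  e0=[1,0] f→[0,1,0] g→[2,0]
  e1=[0,1] f→[1,1,2] g→[0,0]
  composite₁ = ⟨2 0; 0 0⟩
Path 2 = h;k:
  e0=[1,0] h→[1,1] k→[2,1]
  e1=[0,1] h→[2,1] k→[0,2]
  composite₂ = ⟨2 0; 1 2⟩
Equal? NO — does not commute

Answer: DOES NOT COMMUTE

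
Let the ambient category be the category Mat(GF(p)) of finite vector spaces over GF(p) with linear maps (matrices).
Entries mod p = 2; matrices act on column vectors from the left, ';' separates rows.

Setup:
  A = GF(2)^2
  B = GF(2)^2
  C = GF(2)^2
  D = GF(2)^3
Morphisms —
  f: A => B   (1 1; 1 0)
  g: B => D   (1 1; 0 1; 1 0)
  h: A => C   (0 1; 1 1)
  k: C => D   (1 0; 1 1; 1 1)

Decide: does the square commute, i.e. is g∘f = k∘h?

1) trace f;g:
  e0=⟨1,0⟩ f=>⟨1,1⟩ g=>⟨0,1,1⟩
  e1=⟨0,1⟩ f=>⟨1,0⟩ g=>⟨1,0,1⟩
  ⟦path⟧₁ = (0 1; 1 0; 1 1)
2) trace h;k:
  e0=⟨1,0⟩ h=>⟨0,1⟩ k=>⟨0,1,1⟩
  e1=⟨0,1⟩ h=>⟨1,1⟩ k=>⟨1,0,0⟩
  ⟦path⟧₂ = (0 1; 1 0; 1 0)
Equal? distinct morphisms ✗

Answer: DOES NOT COMMUTE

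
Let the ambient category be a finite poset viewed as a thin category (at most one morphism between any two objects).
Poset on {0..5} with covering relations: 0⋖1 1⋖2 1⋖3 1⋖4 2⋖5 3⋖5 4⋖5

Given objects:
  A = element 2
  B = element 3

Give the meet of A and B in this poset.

{x : x<=A ∧ x<=B} = {0,1}  (A=2, B=3)
  0 <= 1
  1 <= 1
glb = 1

Answer: A∧B = 1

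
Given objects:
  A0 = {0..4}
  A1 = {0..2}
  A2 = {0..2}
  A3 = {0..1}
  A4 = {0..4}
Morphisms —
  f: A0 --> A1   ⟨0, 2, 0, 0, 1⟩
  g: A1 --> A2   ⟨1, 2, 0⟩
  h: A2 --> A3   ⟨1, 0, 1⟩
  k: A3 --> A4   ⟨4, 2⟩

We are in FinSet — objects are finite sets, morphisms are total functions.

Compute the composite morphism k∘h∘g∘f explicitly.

Answer: ⟨4, 2, 4, 4, 2⟩

Work:
  0 f-->0 g-->1 h-->0 k-->4
  1 f-->2 g-->0 h-->1 k-->2
  2 f-->0 g-->1 h-->0 k-->4
  3 f-->0 g-->1 h-->0 k-->4
  4 f-->1 g-->2 h-->1 k-->2
⟦path⟧: ⟨4, 2, 4, 4, 2⟩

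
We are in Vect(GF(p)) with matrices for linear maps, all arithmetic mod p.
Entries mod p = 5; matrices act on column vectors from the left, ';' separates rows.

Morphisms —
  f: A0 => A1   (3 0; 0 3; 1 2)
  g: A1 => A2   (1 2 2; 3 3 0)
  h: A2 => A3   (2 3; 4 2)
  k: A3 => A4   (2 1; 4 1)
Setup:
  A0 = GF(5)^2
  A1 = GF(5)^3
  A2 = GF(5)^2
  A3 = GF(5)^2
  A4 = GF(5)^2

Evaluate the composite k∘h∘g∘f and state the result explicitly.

  e0=⟨1,0⟩ f=>⟨3,0,1⟩ g=>⟨0,4⟩ h=>⟨2,3⟩ k=>⟨2,1⟩
  e1=⟨0,1⟩ f=>⟨0,3,2⟩ g=>⟨0,4⟩ h=>⟨2,3⟩ k=>⟨2,1⟩
composite: (2 2; 1 1)

Answer: (2 2; 1 1)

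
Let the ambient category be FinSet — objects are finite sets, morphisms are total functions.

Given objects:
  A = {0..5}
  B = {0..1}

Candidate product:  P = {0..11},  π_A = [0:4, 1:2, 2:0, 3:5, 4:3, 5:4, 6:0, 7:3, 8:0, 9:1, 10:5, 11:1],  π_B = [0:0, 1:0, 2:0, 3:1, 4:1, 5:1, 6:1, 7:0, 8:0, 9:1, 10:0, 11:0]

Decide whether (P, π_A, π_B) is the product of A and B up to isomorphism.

|A|·|B| = 6·2 = 12;  |P| = 12
Check the pairing map k ↦ (π_A(k), π_B(k)):
  0 : (4,0)
  1 : (2,0)
  2 : (0,0)
  3 : (5,1)
  4 : (3,1)
  5 : (4,1)
  6 : (0,1)
  7 : (3,0)
  8 : (0,0)  ✗ repeats pair of k=2
  9 : (1,1)
  10 : (5,0)
  11 : (1,0)
distinct pairs in image: 11 / 12 needed
  → (0,0) hit at k=2 and k=8

Answer: NOT A VALID PRODUCT — duplicate pair at indices 2,8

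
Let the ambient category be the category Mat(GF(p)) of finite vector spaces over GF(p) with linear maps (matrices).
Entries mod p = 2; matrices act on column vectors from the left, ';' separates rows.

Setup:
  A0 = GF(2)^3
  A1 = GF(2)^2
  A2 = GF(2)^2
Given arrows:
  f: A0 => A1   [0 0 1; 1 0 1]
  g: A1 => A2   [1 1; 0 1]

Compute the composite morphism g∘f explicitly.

  e0=⟨1,0,0⟩ f=>⟨0,1⟩ g=>⟨1,1⟩
  e1=⟨0,1,0⟩ f=>⟨0,0⟩ g=>⟨0,0⟩
  e2=⟨0,0,1⟩ f=>⟨1,1⟩ g=>⟨0,1⟩
result: [1 0 0; 1 0 1]

Answer: [1 0 0; 1 0 1]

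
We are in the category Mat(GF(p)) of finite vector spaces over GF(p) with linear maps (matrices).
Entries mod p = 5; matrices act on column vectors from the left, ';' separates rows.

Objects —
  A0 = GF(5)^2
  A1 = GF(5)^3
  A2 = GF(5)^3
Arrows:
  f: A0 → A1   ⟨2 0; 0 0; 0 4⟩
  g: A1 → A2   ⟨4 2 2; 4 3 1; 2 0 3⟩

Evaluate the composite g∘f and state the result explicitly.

Answer: ⟨3 3; 3 4; 4 2⟩

Trace:
  e0=⟨1,0⟩ f→⟨2,0,0⟩ g→⟨3,3,4⟩
  e1=⟨0,1⟩ f→⟨0,0,4⟩ g→⟨3,4,2⟩
⟦path⟧: ⟨3 3; 3 4; 4 2⟩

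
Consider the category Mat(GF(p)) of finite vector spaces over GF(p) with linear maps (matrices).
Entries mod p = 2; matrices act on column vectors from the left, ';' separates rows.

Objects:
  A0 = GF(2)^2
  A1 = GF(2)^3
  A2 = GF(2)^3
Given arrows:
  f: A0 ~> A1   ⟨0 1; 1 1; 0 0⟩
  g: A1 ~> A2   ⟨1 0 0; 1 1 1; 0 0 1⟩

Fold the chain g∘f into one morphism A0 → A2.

Answer: ⟨0 1; 1 0; 0 0⟩

Derivation:
  e0=[1,0] f~>[0,1,0] g~>[0,1,0]
  e1=[0,1] f~>[1,1,0] g~>[1,0,0]
result: ⟨0 1; 1 0; 0 0⟩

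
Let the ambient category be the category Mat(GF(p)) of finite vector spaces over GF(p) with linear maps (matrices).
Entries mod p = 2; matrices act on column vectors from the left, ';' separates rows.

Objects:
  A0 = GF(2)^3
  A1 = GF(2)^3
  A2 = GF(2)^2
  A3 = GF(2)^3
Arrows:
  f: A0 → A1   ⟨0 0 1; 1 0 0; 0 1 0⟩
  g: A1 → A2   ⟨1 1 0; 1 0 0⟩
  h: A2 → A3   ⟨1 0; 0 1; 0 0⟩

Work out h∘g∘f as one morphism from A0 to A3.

  e0=[1,0,0] f→[0,1,0] g→[1,0] h→[1,0,0]
  e1=[0,1,0] f→[0,0,1] g→[0,0] h→[0,0,0]
  e2=[0,0,1] f→[1,0,0] g→[1,1] h→[1,1,0]
composite: ⟨1 0 1; 0 0 1; 0 0 0⟩

Answer: ⟨1 0 1; 0 0 1; 0 0 0⟩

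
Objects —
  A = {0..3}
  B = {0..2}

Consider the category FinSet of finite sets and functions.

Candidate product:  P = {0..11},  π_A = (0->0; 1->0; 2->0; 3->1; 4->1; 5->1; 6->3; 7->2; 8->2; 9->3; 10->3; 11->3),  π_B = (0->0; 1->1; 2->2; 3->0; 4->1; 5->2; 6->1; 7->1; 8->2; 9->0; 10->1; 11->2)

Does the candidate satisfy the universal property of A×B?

Answer: NOT A VALID PRODUCT — duplicate pair at indices 10,6

Trace:
|A|·|B| = 4·3 = 12;  |P| = 12
Check the pairing map k ↦ (π_A(k), π_B(k)):
  0 -> (0,0)
  1 -> (0,1)
  2 -> (0,2)
  3 -> (1,0)
  4 -> (1,1)
  5 -> (1,2)
  6 -> (3,1)
  7 -> (2,1)
  8 -> (2,2)
  9 -> (3,0)
  10 -> (3,1)  ✗ repeats pair of k=6
  11 -> (3,2)
distinct pairs in image: 11 / 12 needed
  → (3,1) hit at k=6 and k=10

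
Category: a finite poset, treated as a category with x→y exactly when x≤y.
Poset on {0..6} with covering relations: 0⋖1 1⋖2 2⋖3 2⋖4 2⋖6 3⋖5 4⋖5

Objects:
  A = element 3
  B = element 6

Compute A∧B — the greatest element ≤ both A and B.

Answer: A∧B = 2

Work:
Lower bounds of A=3 and B=6: {0,1,2}
  0 ≤ 2
  1 ≤ 2
  2 ≤ 2
glb = 2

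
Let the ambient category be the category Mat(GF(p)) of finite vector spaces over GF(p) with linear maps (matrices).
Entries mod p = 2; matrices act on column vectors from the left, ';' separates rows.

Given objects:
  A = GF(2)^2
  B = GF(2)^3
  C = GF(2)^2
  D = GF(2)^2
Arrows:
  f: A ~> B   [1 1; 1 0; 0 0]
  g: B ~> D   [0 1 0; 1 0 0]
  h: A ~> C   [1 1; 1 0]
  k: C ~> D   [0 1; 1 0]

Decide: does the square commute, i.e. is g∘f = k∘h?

Answer: COMMUTES

Derivation:
1) trace f;g:
  e0=(1,0) f~>(1,1,0) g~>(1,1)
  e1=(0,1) f~>(1,0,0) g~>(0,1)
  ⟦path⟧₁ = [1 0; 1 1]
2) trace h;k:
  e0=(1,0) h~>(1,1) k~>(1,1)
  e1=(0,1) h~>(1,0) k~>(0,1)
  ⟦path⟧₂ = [1 0; 1 1]
Equal? equal; square commutes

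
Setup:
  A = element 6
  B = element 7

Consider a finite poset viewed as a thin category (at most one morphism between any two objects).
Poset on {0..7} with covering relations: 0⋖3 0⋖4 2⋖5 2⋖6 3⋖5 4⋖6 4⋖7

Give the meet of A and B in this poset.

Answer: A∧B = 4

Derivation:
{x : x⊑A ∧ x⊑B} = {0,4}  (A=6, B=7)
  0 ⊑ 4
  4 ⊑ 4
glb = 4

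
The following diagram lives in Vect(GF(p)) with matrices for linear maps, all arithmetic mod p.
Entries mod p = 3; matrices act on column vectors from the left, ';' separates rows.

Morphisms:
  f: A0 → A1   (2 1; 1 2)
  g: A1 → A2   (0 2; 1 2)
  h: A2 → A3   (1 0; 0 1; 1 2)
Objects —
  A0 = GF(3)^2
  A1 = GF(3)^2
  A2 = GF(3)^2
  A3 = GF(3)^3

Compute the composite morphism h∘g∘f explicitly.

Answer: (2 1; 1 2; 1 2)

Derivation:
  e0=(1,0) f→(2,1) g→(2,1) h→(2,1,1)
  e1=(0,1) f→(1,2) g→(1,2) h→(1,2,2)
result: (2 1; 1 2; 1 2)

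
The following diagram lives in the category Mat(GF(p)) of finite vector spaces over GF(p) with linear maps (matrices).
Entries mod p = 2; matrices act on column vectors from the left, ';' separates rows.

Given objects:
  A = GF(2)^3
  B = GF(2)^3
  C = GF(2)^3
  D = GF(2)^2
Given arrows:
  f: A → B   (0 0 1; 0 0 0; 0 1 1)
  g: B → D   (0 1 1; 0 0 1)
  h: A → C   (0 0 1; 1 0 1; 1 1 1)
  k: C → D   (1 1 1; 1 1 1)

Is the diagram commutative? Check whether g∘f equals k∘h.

Path 1 = f;g:
  e0=[1,0,0] f→[0,0,0] g→[0,0]
  e1=[0,1,0] f→[0,0,1] g→[1,1]
  e2=[0,0,1] f→[1,0,1] g→[1,1]
  composite₁ = (0 1 1; 0 1 1)
Path 2 = h;k:
  e0=[1,0,0] h→[0,1,1] k→[0,0]
  e1=[0,1,0] h→[0,0,1] k→[1,1]
  e2=[0,0,1] h→[1,1,1] k→[1,1]
  composite₂ = (0 1 1; 0 1 1)
Equal? same morphism ✓

Answer: COMMUTES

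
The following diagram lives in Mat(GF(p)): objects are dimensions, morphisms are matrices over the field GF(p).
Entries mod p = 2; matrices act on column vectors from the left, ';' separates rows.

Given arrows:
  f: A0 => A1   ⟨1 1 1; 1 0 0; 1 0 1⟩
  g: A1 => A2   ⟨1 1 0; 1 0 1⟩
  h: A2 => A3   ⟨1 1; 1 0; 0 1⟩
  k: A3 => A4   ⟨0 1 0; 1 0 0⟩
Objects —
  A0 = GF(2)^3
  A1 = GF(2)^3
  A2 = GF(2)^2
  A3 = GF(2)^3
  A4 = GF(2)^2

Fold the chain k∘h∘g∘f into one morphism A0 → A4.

  e0=[1,0,0] f=>[1,1,1] g=>[0,0] h=>[0,0,0] k=>[0,0]
  e1=[0,1,0] f=>[1,0,0] g=>[1,1] h=>[0,1,1] k=>[1,0]
  e2=[0,0,1] f=>[1,0,1] g=>[1,0] h=>[1,1,0] k=>[1,1]
⟦path⟧: ⟨0 1 1; 0 0 1⟩

Answer: ⟨0 1 1; 0 0 1⟩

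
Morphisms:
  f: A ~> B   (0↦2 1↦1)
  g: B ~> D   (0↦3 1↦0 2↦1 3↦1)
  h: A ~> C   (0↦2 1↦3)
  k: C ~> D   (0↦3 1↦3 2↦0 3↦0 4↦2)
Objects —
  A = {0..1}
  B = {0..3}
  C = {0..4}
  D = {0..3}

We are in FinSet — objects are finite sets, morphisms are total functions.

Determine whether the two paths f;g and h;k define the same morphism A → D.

Answer: DOES NOT COMMUTE

Derivation:
1) trace f;g:
  0 f~>2 g~>1
  1 f~>1 g~>0
  result₁ = (0↦1 1↦0)
2) trace h;k:
  0 h~>2 k~>0
  1 h~>3 k~>0
  result₂ = (0↦0 1↦0)
Equal? differ; not commutative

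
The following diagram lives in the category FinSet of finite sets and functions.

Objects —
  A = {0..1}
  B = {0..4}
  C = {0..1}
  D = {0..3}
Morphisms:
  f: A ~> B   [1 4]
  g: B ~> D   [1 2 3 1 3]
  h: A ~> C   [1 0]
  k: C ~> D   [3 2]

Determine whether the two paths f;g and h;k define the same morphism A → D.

Along f;g (path 1):
  0 f~>1 g~>2
  1 f~>4 g~>3
  composite₁ = [2 3]
Along h;k (path 2):
  0 h~>1 k~>2
  1 h~>0 k~>3
  composite₂ = [2 3]
Equal? same morphism ✓

Answer: COMMUTES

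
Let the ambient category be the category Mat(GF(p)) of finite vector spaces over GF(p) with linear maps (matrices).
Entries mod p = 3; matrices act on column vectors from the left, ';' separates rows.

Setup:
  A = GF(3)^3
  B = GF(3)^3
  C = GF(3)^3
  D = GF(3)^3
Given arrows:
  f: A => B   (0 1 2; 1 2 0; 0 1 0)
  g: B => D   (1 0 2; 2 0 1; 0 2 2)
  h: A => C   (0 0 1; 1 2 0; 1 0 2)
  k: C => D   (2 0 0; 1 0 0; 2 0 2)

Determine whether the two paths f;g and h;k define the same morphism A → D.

Answer: COMMUTES

Trace:
1) trace f;g:
  e0=(1,0,0) f=>(0,1,0) g=>(0,0,2)
  e1=(0,1,0) f=>(1,2,1) g=>(0,0,0)
  e2=(0,0,1) f=>(2,0,0) g=>(2,1,0)
  result₁ = (0 0 2; 0 0 1; 2 0 0)
2) trace h;k:
  e0=(1,0,0) h=>(0,1,1) k=>(0,0,2)
  e1=(0,1,0) h=>(0,2,0) k=>(0,0,0)
  e2=(0,0,1) h=>(1,0,2) k=>(2,1,0)
  result₂ = (0 0 2; 0 0 1; 2 0 0)
Equal? YES — commutes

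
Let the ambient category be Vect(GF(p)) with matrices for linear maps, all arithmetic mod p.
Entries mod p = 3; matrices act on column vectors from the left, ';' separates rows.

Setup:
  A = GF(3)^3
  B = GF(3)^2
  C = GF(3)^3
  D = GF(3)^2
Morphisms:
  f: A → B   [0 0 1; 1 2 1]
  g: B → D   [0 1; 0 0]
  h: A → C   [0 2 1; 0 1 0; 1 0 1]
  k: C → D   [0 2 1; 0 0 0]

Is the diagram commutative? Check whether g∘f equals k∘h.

Answer: COMMUTES

Derivation:
1) trace f;g:
  e0=[1,0,0] f→[0,1] g→[1,0]
  e1=[0,1,0] f→[0,2] g→[2,0]
  e2=[0,0,1] f→[1,1] g→[1,0]
  composite₁ = [1 2 1; 0 0 0]
2) trace h;k:
  e0=[1,0,0] h→[0,0,1] k→[1,0]
  e1=[0,1,0] h→[2,1,0] k→[2,0]
  e2=[0,0,1] h→[1,0,1] k→[1,0]
  composite₂ = [1 2 1; 0 0 0]
Equal? equal; square commutes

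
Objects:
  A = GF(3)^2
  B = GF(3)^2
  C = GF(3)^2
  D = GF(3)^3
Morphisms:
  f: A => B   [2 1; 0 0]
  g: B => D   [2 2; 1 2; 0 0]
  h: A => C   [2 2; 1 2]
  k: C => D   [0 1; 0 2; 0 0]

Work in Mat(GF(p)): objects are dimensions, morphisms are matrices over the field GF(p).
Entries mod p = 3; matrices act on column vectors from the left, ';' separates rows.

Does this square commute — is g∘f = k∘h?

Answer: COMMUTES

Trace:
1) trace f;g:
  e0=(1,0) f=>(2,0) g=>(1,2,0)
  e1=(0,1) f=>(1,0) g=>(2,1,0)
  result₁ = [1 2; 2 1; 0 0]
2) trace h;k:
  e0=(1,0) h=>(2,1) k=>(1,2,0)
  e1=(0,1) h=>(2,2) k=>(2,1,0)
  result₂ = [1 2; 2 1; 0 0]
Equal? YES — commutes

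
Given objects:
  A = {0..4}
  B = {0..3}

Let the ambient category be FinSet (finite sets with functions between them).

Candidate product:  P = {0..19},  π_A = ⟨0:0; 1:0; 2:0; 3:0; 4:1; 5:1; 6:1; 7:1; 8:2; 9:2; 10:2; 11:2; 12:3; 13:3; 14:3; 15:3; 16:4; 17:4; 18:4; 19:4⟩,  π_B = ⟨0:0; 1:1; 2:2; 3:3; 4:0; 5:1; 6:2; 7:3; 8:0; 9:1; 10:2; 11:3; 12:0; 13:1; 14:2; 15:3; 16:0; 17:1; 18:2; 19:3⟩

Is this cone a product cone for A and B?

|A|·|B| = 5·4 = 20;  |P| = 20
Check the pairing map k ↦ (π_A(k), π_B(k)):
  0 : (0,0)
  1 : (0,1)
  2 : (0,2)
  3 : (0,3)
  4 : (1,0)
  5 : (1,1)
  6 : (1,2)
  7 : (1,3)
  8 : (2,0)
  9 : (2,1)
  10 : (2,2)
  11 : (2,3)
  12 : (3,0)
  13 : (3,1)
  14 : (3,2)
  15 : (3,3)
  16 : (4,0)
  17 : (4,1)
  18 : (4,2)
  19 : (4,3)
distinct pairs in image: 20 / 20 needed
  → bijection onto A×B; projections well-typed.

Answer: VALID PRODUCT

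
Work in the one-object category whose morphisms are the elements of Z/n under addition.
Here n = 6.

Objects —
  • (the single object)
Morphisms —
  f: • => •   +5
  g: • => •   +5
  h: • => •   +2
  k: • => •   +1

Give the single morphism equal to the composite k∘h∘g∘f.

Answer: +1

Trace:
  0 +5≡5 +5≡4 +2≡0 +1≡1  (mod 6)
composite: +1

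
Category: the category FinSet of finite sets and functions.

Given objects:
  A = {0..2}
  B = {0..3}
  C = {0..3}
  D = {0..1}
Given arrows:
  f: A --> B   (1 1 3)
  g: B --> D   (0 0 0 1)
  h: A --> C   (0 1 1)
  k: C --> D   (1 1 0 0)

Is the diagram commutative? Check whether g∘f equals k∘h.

Along f;g (path 1):
  0 f-->1 g-->0
  1 f-->1 g-->0
  2 f-->3 g-->1
  composite₁ = (0 0 1)
Along h;k (path 2):
  0 h-->0 k-->1
  1 h-->1 k-->1
  2 h-->1 k-->1
  composite₂ = (1 1 1)
Equal? differ; not commutative

Answer: DOES NOT COMMUTE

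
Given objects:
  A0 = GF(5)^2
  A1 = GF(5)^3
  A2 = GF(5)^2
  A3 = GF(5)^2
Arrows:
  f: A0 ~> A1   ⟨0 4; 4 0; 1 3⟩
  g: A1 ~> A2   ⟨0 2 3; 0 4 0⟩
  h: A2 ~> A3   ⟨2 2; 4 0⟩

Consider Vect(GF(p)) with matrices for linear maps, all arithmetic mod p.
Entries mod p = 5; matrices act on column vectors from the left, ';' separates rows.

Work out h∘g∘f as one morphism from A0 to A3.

Answer: ⟨4 3; 4 1⟩

Work:
  e0=(1,0) f~>(0,4,1) g~>(1,1) h~>(4,4)
  e1=(0,1) f~>(4,0,3) g~>(4,0) h~>(3,1)
composite: ⟨4 3; 4 1⟩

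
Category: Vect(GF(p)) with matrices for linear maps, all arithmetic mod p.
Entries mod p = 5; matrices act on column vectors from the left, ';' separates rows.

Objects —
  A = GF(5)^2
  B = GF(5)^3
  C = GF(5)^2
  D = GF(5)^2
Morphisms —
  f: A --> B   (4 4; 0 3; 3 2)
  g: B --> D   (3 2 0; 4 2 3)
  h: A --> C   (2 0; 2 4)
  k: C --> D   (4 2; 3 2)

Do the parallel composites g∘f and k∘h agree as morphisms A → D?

Answer: COMMUTES

Work:
Along f;g (path 1):
  e0=[1,0] f-->[4,0,3] g-->[2,0]
  e1=[0,1] f-->[4,3,2] g-->[3,3]
  result₁ = (2 3; 0 3)
Along h;k (path 2):
  e0=[1,0] h-->[2,2] k-->[2,0]
  e1=[0,1] h-->[0,4] k-->[3,3]
  result₂ = (2 3; 0 3)
Equal? equal; square commutes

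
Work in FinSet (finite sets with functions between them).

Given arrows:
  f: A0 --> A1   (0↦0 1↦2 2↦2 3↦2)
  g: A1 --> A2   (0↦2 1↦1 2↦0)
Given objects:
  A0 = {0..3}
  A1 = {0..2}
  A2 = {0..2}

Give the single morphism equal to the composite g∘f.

Answer: (0↦2 1↦0 2↦0 3↦0)

Work:
  0 f-->0 g-->2
  1 f-->2 g-->0
  2 f-->2 g-->0
  3 f-->2 g-->0
result: (0↦2 1↦0 2↦0 3↦0)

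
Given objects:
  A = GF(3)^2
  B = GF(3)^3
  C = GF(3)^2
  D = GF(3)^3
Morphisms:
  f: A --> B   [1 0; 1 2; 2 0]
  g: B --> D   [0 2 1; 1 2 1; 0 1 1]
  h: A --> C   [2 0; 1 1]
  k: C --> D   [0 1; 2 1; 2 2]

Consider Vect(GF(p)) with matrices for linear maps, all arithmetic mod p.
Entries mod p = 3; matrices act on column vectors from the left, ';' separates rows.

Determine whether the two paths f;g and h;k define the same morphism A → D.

Answer: COMMUTES

Derivation:
1) trace f;g:
  e0=[1,0] f-->[1,1,2] g-->[1,2,0]
  e1=[0,1] f-->[0,2,0] g-->[1,1,2]
  ⟦path⟧₁ = [1 1; 2 1; 0 2]
2) trace h;k:
  e0=[1,0] h-->[2,1] k-->[1,2,0]
  e1=[0,1] h-->[0,1] k-->[1,1,2]
  ⟦path⟧₂ = [1 1; 2 1; 0 2]
Equal? equal; square commutes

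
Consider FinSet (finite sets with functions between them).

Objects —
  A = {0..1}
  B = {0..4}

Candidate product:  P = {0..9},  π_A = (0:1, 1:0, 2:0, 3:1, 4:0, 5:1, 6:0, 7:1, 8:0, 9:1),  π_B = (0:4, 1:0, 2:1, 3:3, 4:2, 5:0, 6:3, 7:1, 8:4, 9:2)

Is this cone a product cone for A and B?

Answer: VALID PRODUCT

Work:
|A|·|B| = 2·5 = 10;  |P| = 10
Check the pairing map k ↦ (π_A(k), π_B(k)):
  0 : (1,4)
  1 : (0,0)
  2 : (0,1)
  3 : (1,3)
  4 : (0,2)
  5 : (1,0)
  6 : (0,3)
  7 : (1,1)
  8 : (0,4)
  9 : (1,2)
distinct pairs in image: 10 / 10 needed
  → bijection onto A×B; projections well-typed.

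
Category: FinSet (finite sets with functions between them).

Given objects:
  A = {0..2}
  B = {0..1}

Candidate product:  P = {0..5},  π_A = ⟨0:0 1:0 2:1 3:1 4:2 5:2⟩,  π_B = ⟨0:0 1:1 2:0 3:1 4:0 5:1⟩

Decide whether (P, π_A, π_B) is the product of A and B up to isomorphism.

|A|·|B| = 3·2 = 6;  |P| = 6
Check the pairing map k ↦ (π_A(k), π_B(k)):
  0 : (0,0)
  1 : (0,1)
  2 : (1,0)
  3 : (1,1)
  4 : (2,0)
  5 : (2,1)
distinct pairs in image: 6 / 6 needed
  → bijection onto A×B; projections well-typed.

Answer: VALID PRODUCT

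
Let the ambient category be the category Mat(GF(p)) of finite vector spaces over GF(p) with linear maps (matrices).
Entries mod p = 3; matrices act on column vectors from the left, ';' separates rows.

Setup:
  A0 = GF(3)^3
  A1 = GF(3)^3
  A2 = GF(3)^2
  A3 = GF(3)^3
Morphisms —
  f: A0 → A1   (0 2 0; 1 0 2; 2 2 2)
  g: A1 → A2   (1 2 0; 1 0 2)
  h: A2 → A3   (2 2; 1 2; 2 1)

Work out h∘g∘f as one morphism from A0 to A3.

Answer: (0 1 1; 1 2 0; 2 1 0)

Trace:
  e0=[1,0,0] f→[0,1,2] g→[2,1] h→[0,1,2]
  e1=[0,1,0] f→[2,0,2] g→[2,0] h→[1,2,1]
  e2=[0,0,1] f→[0,2,2] g→[1,1] h→[1,0,0]
⟦path⟧: (0 1 1; 1 2 0; 2 1 0)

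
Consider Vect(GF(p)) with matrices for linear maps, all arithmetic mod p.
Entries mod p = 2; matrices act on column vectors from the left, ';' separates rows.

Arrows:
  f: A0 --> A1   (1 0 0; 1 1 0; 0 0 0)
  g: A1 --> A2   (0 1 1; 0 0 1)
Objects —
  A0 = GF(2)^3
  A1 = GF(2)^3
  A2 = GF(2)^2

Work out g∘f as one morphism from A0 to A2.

Answer: (1 1 0; 0 0 0)

Derivation:
  e0=[1,0,0] f-->[1,1,0] g-->[1,0]
  e1=[0,1,0] f-->[0,1,0] g-->[1,0]
  e2=[0,0,1] f-->[0,0,0] g-->[0,0]
result: (1 1 0; 0 0 0)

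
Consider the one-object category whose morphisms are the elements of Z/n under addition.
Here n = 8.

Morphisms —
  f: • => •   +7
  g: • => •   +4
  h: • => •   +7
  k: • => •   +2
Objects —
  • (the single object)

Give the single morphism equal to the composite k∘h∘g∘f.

  0 +7≡7 +4≡3 +7≡2 +2≡4  (mod 8)
composite: +4

Answer: +4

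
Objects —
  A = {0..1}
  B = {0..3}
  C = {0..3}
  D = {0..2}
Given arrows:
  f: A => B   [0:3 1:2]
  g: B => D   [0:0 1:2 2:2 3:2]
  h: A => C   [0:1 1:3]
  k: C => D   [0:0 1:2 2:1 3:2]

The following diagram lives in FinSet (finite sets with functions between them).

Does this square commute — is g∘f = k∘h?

Answer: COMMUTES

Derivation:
Path 1 = f;g:
  0 f=>3 g=>2
  1 f=>2 g=>2
  ⟦path⟧₁ = [0:2 1:2]
Path 2 = h;k:
  0 h=>1 k=>2
  1 h=>3 k=>2
  ⟦path⟧₂ = [0:2 1:2]
Equal? YES — commutes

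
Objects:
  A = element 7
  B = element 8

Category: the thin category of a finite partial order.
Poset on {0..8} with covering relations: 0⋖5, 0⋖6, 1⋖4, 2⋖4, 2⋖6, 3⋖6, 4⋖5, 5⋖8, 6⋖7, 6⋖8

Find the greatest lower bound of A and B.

Lower bounds of A=7 and B=8: {0,2,3,6}
  0 <= 6
  2 <= 6
  3 <= 6
  6 <= 6
glb = 6

Answer: A∧B = 6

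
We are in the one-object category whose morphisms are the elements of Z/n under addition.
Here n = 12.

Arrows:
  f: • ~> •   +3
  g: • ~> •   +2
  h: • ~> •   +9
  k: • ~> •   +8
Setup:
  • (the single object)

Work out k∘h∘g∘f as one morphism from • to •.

  0 +3≡3 +2≡5 +9≡2 +8≡10  (mod 12)
⟦path⟧: +10

Answer: +10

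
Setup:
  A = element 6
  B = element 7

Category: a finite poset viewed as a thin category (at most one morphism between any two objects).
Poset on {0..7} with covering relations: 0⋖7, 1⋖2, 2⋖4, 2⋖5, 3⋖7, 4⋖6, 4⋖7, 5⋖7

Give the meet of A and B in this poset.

Answer: A∧B = 4

Trace:
{x : x⊑A ∧ x⊑B} = {1,2,4}  (A=6, B=7)
  1 ⊑ 4
  2 ⊑ 4
  4 ⊑ 4
glb = 4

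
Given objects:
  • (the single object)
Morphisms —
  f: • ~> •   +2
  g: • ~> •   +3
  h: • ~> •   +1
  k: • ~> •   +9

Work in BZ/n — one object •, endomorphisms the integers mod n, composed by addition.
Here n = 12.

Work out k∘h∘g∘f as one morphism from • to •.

  0 +2≡2 +3≡5 +1≡6 +9≡3  (mod 12)
composite: +3

Answer: +3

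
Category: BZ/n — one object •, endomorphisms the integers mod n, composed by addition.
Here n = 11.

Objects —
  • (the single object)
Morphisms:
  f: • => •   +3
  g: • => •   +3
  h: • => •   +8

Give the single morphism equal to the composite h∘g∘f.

  0 +3≡3 +3≡6 +8≡3  (mod 11)
⟦path⟧: +3

Answer: +3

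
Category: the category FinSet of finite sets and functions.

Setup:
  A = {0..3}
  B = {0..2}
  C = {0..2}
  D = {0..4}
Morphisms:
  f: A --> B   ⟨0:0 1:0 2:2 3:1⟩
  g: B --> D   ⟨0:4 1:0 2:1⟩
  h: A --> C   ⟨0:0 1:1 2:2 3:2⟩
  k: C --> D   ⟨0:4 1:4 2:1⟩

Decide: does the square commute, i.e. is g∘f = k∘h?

Answer: DOES NOT COMMUTE

Work:
1) trace f;g:
  0 f-->0 g-->4
  1 f-->0 g-->4
  2 f-->2 g-->1
  3 f-->1 g-->0
  composite₁ = ⟨0:4 1:4 2:1 3:0⟩
2) trace h;k:
  0 h-->0 k-->4
  1 h-->1 k-->4
  2 h-->2 k-->1
  3 h-->2 k-->1
  composite₂ = ⟨0:4 1:4 2:1 3:1⟩
Equal? differ; not commutative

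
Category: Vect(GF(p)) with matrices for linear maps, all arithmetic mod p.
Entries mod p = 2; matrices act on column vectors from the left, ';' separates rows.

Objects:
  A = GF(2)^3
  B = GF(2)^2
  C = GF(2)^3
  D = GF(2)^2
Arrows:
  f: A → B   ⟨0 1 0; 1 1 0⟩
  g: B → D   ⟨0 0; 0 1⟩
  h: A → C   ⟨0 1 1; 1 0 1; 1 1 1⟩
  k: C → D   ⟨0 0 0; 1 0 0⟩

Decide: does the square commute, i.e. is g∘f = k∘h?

1) trace f;g:
  e0=(1,0,0) f→(0,1) g→(0,1)
  e1=(0,1,0) f→(1,1) g→(0,1)
  e2=(0,0,1) f→(0,0) g→(0,0)
  composite₁ = ⟨0 0 0; 1 1 0⟩
2) trace h;k:
  e0=(1,0,0) h→(0,1,1) k→(0,0)
  e1=(0,1,0) h→(1,0,1) k→(0,1)
  e2=(0,0,1) h→(1,1,1) k→(0,1)
  composite₂ = ⟨0 0 0; 0 1 1⟩
Equal? NO — does not commute

Answer: DOES NOT COMMUTE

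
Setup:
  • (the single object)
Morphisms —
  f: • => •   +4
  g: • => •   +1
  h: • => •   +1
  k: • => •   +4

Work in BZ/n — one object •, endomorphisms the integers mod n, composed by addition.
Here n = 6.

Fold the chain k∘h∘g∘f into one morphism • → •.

  0 +4≡4 +1≡5 +1≡0 +4≡4  (mod 6)
result: +4

Answer: +4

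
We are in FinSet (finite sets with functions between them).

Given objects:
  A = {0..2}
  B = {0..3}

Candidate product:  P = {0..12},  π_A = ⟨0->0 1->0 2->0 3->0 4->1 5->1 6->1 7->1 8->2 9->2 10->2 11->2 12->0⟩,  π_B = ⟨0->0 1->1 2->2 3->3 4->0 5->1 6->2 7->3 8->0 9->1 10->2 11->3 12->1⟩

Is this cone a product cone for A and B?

Answer: NOT A VALID PRODUCT — |P|=13 ≠ |A|·|B|=12

Derivation:
|A|·|B| = 3·4 = 12;  |P| = 13
  → cardinalities differ; no bijection possible.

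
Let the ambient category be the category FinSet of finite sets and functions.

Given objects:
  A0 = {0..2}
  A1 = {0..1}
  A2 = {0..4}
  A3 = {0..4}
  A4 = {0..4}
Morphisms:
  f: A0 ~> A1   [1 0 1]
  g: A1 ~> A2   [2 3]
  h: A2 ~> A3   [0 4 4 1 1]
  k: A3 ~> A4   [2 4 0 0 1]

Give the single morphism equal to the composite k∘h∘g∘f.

  0 f~>1 g~>3 h~>1 k~>4
  1 f~>0 g~>2 h~>4 k~>1
  2 f~>1 g~>3 h~>1 k~>4
⟦path⟧: [4 1 4]

Answer: [4 1 4]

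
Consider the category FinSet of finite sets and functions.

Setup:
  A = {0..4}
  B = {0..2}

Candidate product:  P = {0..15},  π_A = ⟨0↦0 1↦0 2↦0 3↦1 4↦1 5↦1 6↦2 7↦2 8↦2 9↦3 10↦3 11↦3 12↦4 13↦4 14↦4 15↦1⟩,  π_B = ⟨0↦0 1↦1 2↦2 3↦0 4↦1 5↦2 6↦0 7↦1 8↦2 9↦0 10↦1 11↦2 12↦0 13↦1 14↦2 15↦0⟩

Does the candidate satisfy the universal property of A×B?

Answer: NOT A VALID PRODUCT — |P|=16 ≠ |A|·|B|=15

Work:
|A|·|B| = 5·3 = 15;  |P| = 16
  → cardinalities differ; no bijection possible.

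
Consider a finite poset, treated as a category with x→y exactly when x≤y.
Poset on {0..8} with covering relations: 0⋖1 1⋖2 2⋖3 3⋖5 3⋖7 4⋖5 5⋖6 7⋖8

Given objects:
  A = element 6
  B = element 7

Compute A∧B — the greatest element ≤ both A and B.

Lower bounds of A=6 and B=7: {0,1,2,3}
  0 ≤ 3
  1 ≤ 3
  2 ≤ 3
  3 ≤ 3
glb = 3

Answer: A∧B = 3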